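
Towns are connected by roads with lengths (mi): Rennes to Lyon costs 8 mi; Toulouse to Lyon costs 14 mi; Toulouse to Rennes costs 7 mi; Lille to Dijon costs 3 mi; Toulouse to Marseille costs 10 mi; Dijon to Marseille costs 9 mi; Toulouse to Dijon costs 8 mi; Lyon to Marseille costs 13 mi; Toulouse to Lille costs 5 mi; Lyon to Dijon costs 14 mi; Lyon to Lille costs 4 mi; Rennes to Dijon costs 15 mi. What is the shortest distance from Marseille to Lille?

Some routes from Marseille to Lille:
Marseille-Dijon-Lille: 9 + 3 = 12
Marseille-Lyon-Lille: 13 + 4 = 17
Marseille-Toulouse-Dijon-Lille: 10 + 8 + 3 = 21
Marseille-Toulouse-Lille: 10 + 5 = 15
Marseille-Dijon-Toulouse-Lille: 9 + 8 + 5 = 22
The minimum is 12 mi.

12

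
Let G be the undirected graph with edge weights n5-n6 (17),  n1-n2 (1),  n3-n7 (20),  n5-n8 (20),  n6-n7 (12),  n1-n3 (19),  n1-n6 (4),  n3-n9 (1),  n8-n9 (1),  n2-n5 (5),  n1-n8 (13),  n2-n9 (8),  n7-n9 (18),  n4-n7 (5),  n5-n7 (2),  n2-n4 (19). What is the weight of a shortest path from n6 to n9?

Some routes from n6 to n9:
n6 → n1 → n8 → n9: 4 + 13 + 1 = 18
n6 → n1 → n3 → n9: 4 + 19 + 1 = 24
n6 → n1 → n2 → n9: 4 + 1 + 8 = 13
Shortest: 13.

13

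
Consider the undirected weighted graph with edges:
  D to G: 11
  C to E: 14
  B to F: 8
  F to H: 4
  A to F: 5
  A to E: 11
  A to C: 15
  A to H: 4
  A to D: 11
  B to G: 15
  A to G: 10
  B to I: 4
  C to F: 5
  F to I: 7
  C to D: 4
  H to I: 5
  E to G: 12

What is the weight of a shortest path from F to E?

16

Some routes from F to E:
F -> I -> H -> A -> E: 7 + 5 + 4 + 11 = 27
F -> A -> E: 5 + 11 = 16
F -> C -> E: 5 + 14 = 19
F -> H -> A -> E: 4 + 4 + 11 = 19
F -> H -> A -> G -> E: 4 + 4 + 10 + 12 = 30
F -> A -> G -> E: 5 + 10 + 12 = 27
Shortest: 16.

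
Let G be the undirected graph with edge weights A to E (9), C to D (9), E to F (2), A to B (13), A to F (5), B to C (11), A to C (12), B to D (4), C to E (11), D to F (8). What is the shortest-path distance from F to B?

A few of the F→B routes:
F → A → B: 5 + 13 = 18
F → D → B: 8 + 4 = 12
F → E → A → B: 2 + 9 + 13 = 24
F → A → C → B: 5 + 12 + 11 = 28
F → E → C → B: 2 + 11 + 11 = 24
F → E → C → D → B: 2 + 11 + 9 + 4 = 26
Best route has total 12.

12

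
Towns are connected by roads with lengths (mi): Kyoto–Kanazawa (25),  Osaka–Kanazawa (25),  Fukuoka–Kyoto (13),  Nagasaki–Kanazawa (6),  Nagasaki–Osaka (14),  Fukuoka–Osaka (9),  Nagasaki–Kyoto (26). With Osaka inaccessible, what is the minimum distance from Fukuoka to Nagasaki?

Routes from Fukuoka to Nagasaki avoiding Osaka:
Fukuoka -> Kyoto -> Nagasaki: 13 + 26 = 39
Fukuoka -> Kyoto -> Kanazawa -> Nagasaki: 13 + 25 + 6 = 44
Shortest: 39 mi.

39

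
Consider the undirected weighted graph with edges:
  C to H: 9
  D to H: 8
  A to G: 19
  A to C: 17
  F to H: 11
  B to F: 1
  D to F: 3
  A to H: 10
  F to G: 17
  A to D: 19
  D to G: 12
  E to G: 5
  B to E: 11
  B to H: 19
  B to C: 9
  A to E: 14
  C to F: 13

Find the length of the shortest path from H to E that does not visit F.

Comparing a few candidate routes:
H -> A -> E: 10 + 14 = 24
H -> D -> G -> E: 8 + 12 + 5 = 25
H -> C -> B -> E: 9 + 9 + 11 = 29
H -> B -> E: 19 + 11 = 30
Shortest: 24.

24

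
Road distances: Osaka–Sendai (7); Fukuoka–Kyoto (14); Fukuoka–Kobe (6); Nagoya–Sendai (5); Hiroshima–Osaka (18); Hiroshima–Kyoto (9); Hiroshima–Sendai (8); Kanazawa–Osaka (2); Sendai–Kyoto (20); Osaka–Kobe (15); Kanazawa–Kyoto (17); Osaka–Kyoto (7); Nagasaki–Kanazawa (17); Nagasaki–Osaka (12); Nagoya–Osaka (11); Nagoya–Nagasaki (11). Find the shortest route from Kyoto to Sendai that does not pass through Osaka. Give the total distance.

Paths from Kyoto to Sendai avoiding Osaka:
Kyoto→Hiroshima→Sendai: 9 + 8 = 17
Kyoto→Sendai: 20
Kyoto→Kanazawa→Nagasaki→Nagoya→Sendai: 17 + 17 + 11 + 5 = 50
The minimum is 17.

17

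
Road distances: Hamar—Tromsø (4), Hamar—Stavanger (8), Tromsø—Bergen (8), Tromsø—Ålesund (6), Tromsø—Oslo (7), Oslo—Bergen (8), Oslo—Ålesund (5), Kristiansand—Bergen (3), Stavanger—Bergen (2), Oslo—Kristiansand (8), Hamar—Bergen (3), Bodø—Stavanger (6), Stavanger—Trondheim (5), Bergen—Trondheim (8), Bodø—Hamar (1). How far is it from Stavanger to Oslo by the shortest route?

10

Checking several routes:
Stavanger → Bodø → Hamar → Bergen → Oslo: 6 + 1 + 3 + 8 = 18
Stavanger → Bergen → Tromsø → Oslo: 2 + 8 + 7 = 17
Stavanger → Bergen → Hamar → Tromsø → Oslo: 2 + 3 + 4 + 7 = 16
Stavanger → Bergen → Kristiansand → Oslo: 2 + 3 + 8 = 13
Stavanger → Bergen → Oslo: 2 + 8 = 10
Shortest: 10.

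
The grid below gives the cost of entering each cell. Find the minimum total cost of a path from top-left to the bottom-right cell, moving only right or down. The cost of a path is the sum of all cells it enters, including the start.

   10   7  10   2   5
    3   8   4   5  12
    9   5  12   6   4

40

Cheapest: r0c0→r1c0→r1c1→r1c2→r1c3→r2c3→r2c4
  10 + 3 + 8 + 4 + 5 + 6 + 4 = 40
(Top row then right column would cost 50.)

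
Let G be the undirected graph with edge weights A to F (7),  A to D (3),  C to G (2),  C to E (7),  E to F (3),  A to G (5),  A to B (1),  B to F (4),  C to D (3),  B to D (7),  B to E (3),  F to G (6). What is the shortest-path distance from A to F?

5

Some routes from A to F:
A -> B -> E -> F: 1 + 3 + 3 = 7
A -> G -> F: 5 + 6 = 11
A -> B -> F: 1 + 4 = 5
A -> F: 7
Best route has total 5.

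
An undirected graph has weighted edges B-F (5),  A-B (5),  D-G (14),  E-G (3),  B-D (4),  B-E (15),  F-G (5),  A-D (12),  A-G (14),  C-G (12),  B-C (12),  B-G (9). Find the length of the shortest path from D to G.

13

A few of the D→G routes:
D-B-F-G: 4 + 5 + 5 = 14
D-B-G: 4 + 9 = 13
D-G: 14
Shortest: 13.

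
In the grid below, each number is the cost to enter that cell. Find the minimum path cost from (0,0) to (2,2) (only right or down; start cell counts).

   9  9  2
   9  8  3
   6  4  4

Cheapest: [0,0] -> [0,1] -> [0,2] -> [1,2] -> [2,2]
  9 + 9 + 2 + 3 + 4 = 27

27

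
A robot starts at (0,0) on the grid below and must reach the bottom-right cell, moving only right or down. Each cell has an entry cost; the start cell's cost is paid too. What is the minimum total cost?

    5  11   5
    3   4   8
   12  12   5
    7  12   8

33

Take r0c0→r1c0→r1c1→r1c2→r2c2→r3c2 for a total of 5 + 3 + 4 + 8 + 5 + 8 = 33.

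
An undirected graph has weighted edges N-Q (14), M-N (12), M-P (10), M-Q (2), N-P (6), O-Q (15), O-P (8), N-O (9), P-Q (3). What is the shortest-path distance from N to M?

11

Checking several routes:
N - P - M: 6 + 10 = 16
N - O - P - Q - M: 9 + 8 + 3 + 2 = 22
N - O - Q - M: 9 + 15 + 2 = 26
N - M: 12
N - P - Q - M: 6 + 3 + 2 = 11
N - Q - M: 14 + 2 = 16
Shortest: 11.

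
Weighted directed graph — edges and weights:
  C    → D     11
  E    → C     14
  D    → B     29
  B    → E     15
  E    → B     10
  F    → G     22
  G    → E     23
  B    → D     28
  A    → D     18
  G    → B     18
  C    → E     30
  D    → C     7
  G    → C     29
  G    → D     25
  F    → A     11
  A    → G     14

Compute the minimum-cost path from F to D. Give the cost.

29

Some routes from F to D:
F -> A -> G -> D: 11 + 14 + 25 = 50
F -> A -> D: 11 + 18 = 29
F -> G -> D: 22 + 25 = 47
Shortest: 29.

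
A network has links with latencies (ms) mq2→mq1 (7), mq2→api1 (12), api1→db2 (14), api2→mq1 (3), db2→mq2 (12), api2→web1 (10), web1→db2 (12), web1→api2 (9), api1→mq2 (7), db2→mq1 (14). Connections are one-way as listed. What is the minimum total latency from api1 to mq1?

Paths from api1 to mq1:
api1 - db2 - mq1: 14 + 14 = 28
api1 - db2 - mq2 - mq1: 14 + 12 + 7 = 33
api1 - mq2 - mq1: 7 + 7 = 14
Best route has total 14 ms.

14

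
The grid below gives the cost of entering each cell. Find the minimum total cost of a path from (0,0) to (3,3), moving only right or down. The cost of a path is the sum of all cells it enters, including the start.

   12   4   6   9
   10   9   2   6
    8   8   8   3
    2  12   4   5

38

Path r0c0 r0c1 r0c2 r1c2 r1c3 r2c3 r3c3: 12 + 4 + 6 + 2 + 6 + 3 + 5 = 38.
For comparison, the top-then-right route costs 45.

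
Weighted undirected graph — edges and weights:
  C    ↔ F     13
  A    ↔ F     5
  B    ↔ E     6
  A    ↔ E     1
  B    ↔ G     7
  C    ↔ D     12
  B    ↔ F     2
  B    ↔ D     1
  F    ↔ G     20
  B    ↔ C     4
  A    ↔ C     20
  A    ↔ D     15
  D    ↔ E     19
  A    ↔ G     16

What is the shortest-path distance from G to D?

8

Some routes from G to D:
G - F - B - D: 20 + 2 + 1 = 23
G - B - D: 7 + 1 = 8
G - B - C - D: 7 + 4 + 12 = 23
The minimum is 8.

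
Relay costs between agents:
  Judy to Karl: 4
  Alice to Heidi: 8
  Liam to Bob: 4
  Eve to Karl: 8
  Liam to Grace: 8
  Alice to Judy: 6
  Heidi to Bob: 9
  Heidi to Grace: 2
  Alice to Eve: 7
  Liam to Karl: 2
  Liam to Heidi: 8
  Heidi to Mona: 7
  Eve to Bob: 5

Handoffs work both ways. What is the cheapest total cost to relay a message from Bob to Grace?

Some routes from Bob to Grace:
Bob-Liam-Heidi-Grace: 4 + 8 + 2 = 14
Bob-Eve-Karl-Liam-Heidi-Grace: 5 + 8 + 2 + 8 + 2 = 25
Bob-Heidi-Grace: 9 + 2 = 11
Bob-Eve-Alice-Heidi-Grace: 5 + 7 + 8 + 2 = 22
Bob-Liam-Grace: 4 + 8 = 12
Bob-Eve-Karl-Liam-Grace: 5 + 8 + 2 + 8 = 23
Best route has total 11.

11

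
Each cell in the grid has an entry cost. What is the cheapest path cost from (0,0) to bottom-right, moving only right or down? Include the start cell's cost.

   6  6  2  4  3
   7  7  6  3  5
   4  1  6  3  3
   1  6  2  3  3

30

Take (0,0) → (0,1) → (0,2) → (0,3) → (1,3) → (2,3) → (2,4) → (3,4) for a total of 6 + 6 + 2 + 4 + 3 + 3 + 3 + 3 = 30.
(Top row then right column would cost 32.)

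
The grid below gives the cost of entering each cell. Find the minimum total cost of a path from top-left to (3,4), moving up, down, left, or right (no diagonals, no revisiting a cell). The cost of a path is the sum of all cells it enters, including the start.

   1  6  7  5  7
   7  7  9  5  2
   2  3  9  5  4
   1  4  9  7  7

37

Path (0,0)→(0,1)→(0,2)→(0,3)→(1,3)→(1,4)→(2,4)→(3,4): 1 + 6 + 7 + 5 + 5 + 2 + 4 + 7 = 37.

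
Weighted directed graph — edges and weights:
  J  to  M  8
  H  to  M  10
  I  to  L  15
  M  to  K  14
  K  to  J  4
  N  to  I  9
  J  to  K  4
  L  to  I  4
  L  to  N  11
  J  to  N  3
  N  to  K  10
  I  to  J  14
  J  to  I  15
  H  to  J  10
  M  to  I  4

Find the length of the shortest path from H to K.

A few of the H→K routes:
H - J - M - K: 10 + 8 + 14 = 32
H - M - K: 10 + 14 = 24
H - J - K: 10 + 4 = 14
H - M - I - J - K: 10 + 4 + 14 + 4 = 32
H - J - N - K: 10 + 3 + 10 = 23
The minimum is 14.

14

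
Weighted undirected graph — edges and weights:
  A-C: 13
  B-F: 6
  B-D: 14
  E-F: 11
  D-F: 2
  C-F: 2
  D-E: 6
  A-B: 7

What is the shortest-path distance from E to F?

8

Checking several routes:
E-D-B-F: 6 + 14 + 6 = 26
E-D-F: 6 + 2 = 8
E-F: 11
The minimum is 8.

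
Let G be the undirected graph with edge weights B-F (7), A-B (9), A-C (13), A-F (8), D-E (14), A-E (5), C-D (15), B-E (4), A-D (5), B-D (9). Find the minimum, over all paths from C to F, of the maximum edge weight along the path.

Comparing a few candidate routes:
C - A - F: max(13, 8) = 13
C - A - D - B - F: max(13, 5, 9, 7) = 13
C - A - B - F: max(13, 9, 7) = 13
C - A - E - D - B - F: max(13, 5, 14, 9, 7) = 14
C - A - D - E - B - F: max(13, 5, 14, 4, 7) = 14
C - A - E - B - F: max(13, 5, 4, 7) = 13
Smallest bottleneck: 13.

13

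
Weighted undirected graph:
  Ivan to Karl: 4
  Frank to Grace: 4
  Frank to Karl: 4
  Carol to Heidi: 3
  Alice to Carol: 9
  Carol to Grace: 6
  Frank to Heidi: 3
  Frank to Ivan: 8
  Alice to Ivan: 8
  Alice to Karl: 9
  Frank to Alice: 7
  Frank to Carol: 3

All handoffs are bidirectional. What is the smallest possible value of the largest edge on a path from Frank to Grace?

A few of the Frank→Grace routes:
Frank -> Alice -> Carol -> Grace: max(7, 9, 6) = 9
Frank -> Carol -> Grace: max(3, 6) = 6
Frank -> Grace: max(4) = 4
Frank -> Heidi -> Carol -> Grace: max(3, 3, 6) = 6
Frank -> Karl -> Alice -> Carol -> Grace: max(4, 9, 9, 6) = 9
Frank -> Karl -> Ivan -> Alice -> Carol -> Grace: max(4, 4, 8, 9, 6) = 9
Best route has worst link 4.

4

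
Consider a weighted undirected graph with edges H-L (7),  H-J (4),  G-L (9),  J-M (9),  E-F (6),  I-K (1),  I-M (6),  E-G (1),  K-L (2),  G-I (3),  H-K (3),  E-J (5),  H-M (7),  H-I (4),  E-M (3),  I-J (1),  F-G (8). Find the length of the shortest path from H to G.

7

Some routes from H to G:
H -> K -> I -> G: 3 + 1 + 3 = 7
H -> J -> E -> G: 4 + 5 + 1 = 10
H -> I -> G: 4 + 3 = 7
H -> J -> I -> G: 4 + 1 + 3 = 8
Shortest: 7.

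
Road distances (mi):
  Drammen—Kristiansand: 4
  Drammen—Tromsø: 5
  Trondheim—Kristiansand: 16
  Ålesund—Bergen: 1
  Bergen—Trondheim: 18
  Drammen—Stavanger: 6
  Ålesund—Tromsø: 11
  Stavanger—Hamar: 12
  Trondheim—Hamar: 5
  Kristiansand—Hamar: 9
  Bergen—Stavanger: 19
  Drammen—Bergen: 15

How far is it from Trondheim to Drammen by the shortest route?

18

Comparing a few candidate routes:
Trondheim → Bergen → Ålesund → Tromsø → Drammen: 18 + 1 + 11 + 5 = 35
Trondheim → Kristiansand → Hamar → Stavanger → Drammen: 16 + 9 + 12 + 6 = 43
Trondheim → Kristiansand → Drammen: 16 + 4 = 20
Trondheim → Bergen → Drammen: 18 + 15 = 33
Trondheim → Hamar → Kristiansand → Drammen: 5 + 9 + 4 = 18
Trondheim → Hamar → Stavanger → Drammen: 5 + 12 + 6 = 23
Shortest: 18 mi.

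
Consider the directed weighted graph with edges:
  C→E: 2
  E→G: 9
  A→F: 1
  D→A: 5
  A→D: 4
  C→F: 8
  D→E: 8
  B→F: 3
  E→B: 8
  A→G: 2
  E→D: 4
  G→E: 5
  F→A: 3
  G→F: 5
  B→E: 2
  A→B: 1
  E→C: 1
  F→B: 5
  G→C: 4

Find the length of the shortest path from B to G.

8

Some routes from B to G:
B-F-A-G: 3 + 3 + 2 = 8
B-E-G: 2 + 9 = 11
B-E-D-A-G: 2 + 4 + 5 + 2 = 13
Shortest: 8.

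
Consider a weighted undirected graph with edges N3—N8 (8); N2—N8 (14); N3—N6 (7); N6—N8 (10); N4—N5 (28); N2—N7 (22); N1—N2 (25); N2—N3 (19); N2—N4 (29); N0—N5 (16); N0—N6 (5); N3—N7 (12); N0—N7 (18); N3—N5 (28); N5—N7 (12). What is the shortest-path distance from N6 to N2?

24

A few of the N6→N2 routes:
N6 → N3 → N2: 7 + 19 = 26
N6 → N3 → N8 → N2: 7 + 8 + 14 = 29
N6 → N8 → N2: 10 + 14 = 24
Best route has total 24.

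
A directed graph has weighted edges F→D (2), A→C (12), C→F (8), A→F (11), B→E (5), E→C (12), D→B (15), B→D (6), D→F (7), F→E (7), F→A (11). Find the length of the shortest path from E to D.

Candidate routes:
E -> C -> F -> D: 12 + 8 + 2 = 22
The minimum is 22.

22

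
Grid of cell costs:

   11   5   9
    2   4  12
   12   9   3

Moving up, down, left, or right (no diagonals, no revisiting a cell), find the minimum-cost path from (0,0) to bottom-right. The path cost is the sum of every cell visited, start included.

Path r0c0 -> r1c0 -> r1c1 -> r2c1 -> r2c2: 11 + 2 + 4 + 9 + 3 = 29.

29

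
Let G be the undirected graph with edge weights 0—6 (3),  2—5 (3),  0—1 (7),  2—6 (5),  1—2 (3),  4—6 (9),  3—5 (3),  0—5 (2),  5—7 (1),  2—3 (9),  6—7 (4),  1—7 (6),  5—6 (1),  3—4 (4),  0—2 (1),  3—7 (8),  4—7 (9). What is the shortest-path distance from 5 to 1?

A few of the 5→1 routes:
5-2-1: 3 + 3 = 6
5-7-1: 1 + 6 = 7
5-0-2-1: 2 + 1 + 3 = 6
5-0-1: 2 + 7 = 9
5-6-0-2-1: 1 + 3 + 1 + 3 = 8
Shortest: 6.

6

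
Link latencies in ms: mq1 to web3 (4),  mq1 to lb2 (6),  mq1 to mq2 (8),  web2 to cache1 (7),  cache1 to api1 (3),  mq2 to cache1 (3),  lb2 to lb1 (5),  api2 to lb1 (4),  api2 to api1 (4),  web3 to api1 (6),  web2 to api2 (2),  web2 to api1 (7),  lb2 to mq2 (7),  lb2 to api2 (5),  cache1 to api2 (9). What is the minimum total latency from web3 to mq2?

Comparing a few candidate routes:
web3-mq1-lb2-mq2: 4 + 6 + 7 = 17
web3-api1-api2-web2-cache1-mq2: 6 + 4 + 2 + 7 + 3 = 22
web3-mq1-mq2: 4 + 8 = 12
web3-api1-cache1-mq2: 6 + 3 + 3 = 12
Best route has total 12 ms.

12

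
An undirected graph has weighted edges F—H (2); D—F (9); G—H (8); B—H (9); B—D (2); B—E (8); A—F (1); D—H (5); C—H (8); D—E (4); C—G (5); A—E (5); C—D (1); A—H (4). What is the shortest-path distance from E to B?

Checking several routes:
E→A→F→H→D→B: 5 + 1 + 2 + 5 + 2 = 15
E→B: 8
E→D→B: 4 + 2 = 6
E→A→H→D→B: 5 + 4 + 5 + 2 = 16
The minimum is 6.

6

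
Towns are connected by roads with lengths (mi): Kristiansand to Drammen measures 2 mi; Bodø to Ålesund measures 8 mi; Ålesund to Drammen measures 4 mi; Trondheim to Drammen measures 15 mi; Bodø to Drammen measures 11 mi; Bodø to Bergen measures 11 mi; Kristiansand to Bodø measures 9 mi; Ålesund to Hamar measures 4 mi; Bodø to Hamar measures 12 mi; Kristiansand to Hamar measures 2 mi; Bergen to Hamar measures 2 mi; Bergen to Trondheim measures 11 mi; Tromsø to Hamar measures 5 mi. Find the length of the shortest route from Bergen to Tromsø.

Some routes from Bergen to Tromsø:
Bergen -> Bodø -> Kristiansand -> Hamar -> Tromsø: 11 + 9 + 2 + 5 = 27
Bergen -> Bodø -> Hamar -> Tromsø: 11 + 12 + 5 = 28
Bergen -> Bodø -> Ålesund -> Hamar -> Tromsø: 11 + 8 + 4 + 5 = 28
Bergen -> Hamar -> Tromsø: 2 + 5 = 7
The minimum is 7 mi.

7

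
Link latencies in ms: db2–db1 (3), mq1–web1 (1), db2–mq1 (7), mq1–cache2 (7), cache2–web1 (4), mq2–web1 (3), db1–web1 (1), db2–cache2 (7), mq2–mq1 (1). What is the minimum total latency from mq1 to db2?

Some routes from mq1 to db2:
mq1→web1→db1→db2: 1 + 1 + 3 = 5
mq1→web1→cache2→db2: 1 + 4 + 7 = 12
mq1→db2: 7
mq1→mq2→web1→db1→db2: 1 + 3 + 1 + 3 = 8
mq1→cache2→db2: 7 + 7 = 14
Shortest: 5 ms.

5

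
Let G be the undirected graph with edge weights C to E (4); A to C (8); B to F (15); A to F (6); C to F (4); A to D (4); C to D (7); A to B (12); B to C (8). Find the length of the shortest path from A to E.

12

A few of the A→E routes:
A→B→C→E: 12 + 8 + 4 = 24
A→C→E: 8 + 4 = 12
A→D→C→E: 4 + 7 + 4 = 15
A→F→C→E: 6 + 4 + 4 = 14
A→F→B→C→E: 6 + 15 + 8 + 4 = 33
The minimum is 12.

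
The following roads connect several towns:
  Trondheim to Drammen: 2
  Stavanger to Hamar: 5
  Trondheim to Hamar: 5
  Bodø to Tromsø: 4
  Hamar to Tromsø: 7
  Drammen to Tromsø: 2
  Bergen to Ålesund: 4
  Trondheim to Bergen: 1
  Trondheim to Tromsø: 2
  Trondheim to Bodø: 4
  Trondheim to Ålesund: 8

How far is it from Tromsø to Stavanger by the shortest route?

Routes from Tromsø to Stavanger:
Tromsø-Bodø-Trondheim-Hamar-Stavanger: 4 + 4 + 5 + 5 = 18
Tromsø-Trondheim-Hamar-Stavanger: 2 + 5 + 5 = 12
Tromsø-Hamar-Stavanger: 7 + 5 = 12
Tromsø-Drammen-Trondheim-Hamar-Stavanger: 2 + 2 + 5 + 5 = 14
The minimum is 12.

12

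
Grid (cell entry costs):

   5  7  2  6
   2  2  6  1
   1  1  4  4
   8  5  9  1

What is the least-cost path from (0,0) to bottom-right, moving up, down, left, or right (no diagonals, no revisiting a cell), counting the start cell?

18

Take [0,0]→[1,0]→[2,0]→[2,1]→[2,2]→[2,3]→[3,3] for a total of 5 + 2 + 1 + 1 + 4 + 4 + 1 = 18.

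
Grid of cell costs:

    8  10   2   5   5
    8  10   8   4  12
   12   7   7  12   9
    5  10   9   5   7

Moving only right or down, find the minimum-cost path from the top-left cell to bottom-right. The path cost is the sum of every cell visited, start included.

Take [0,0] -> [0,1] -> [0,2] -> [0,3] -> [1,3] -> [2,3] -> [3,3] -> [3,4] for a total of 8 + 10 + 2 + 5 + 4 + 12 + 5 + 7 = 53.
For comparison, the top-then-right route costs 58.

53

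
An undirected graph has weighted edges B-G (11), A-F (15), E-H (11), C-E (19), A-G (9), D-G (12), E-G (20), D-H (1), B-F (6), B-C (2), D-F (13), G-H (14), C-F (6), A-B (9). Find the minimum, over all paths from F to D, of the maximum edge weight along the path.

Checking several routes:
F-C-B-G-D: max(6, 2, 11, 12) = 12
F-B-A-G-D: max(6, 9, 9, 12) = 12
F-D: max(13) = 13
F-C-B-A-G-D: max(6, 2, 9, 9, 12) = 12
F-B-G-D: max(6, 11, 12) = 12
Smallest bottleneck: 12.

12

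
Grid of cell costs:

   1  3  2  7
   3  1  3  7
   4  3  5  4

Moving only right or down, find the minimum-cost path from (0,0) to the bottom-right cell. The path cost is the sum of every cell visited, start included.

17

Cheapest: (0,0) → (0,1) → (1,1) → (1,2) → (2,2) → (2,3)
  1 + 3 + 1 + 3 + 5 + 4 = 17
(Top row then right column would cost 24.)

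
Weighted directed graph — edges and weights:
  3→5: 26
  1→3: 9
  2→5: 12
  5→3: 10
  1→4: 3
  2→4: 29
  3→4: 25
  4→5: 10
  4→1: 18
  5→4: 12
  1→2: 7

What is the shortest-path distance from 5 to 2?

37

Paths from 5 to 2:
5-3-4-1-2: 10 + 25 + 18 + 7 = 60
5-4-1-2: 12 + 18 + 7 = 37
Best route has total 37.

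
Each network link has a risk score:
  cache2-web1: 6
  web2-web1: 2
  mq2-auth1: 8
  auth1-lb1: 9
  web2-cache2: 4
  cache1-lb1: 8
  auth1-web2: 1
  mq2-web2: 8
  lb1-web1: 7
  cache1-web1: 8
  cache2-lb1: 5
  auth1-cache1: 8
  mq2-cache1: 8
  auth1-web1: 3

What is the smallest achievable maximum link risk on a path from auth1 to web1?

2

A few of the auth1→web1 routes:
auth1 → web2 → cache2 → web1: max(1, 4, 6) = 6
auth1 → web2 → web1: max(1, 2) = 2
auth1 → web2 → cache2 → lb1 → web1: max(1, 4, 5, 7) = 7
auth1 → web1: max(3) = 3
Smallest bottleneck: 2.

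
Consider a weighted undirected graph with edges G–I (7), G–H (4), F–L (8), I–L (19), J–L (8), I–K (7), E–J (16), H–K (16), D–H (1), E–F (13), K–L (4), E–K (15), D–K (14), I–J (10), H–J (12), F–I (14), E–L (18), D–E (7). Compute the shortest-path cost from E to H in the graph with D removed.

28

A few of the E→H routes:
E → J → H: 16 + 12 = 28
E → K → H: 15 + 16 = 31
E → K → I → G → H: 15 + 7 + 7 + 4 = 33
E → J → I → G → H: 16 + 10 + 7 + 4 = 37
The minimum is 28.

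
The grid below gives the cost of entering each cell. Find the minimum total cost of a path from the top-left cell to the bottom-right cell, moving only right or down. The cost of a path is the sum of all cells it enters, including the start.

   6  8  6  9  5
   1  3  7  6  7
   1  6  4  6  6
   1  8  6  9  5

35

One optimal route is (0,0) → (1,0) → (2,0) → (2,1) → (2,2) → (2,3) → (2,4) → (3,4).
Its cost is 6 + 1 + 1 + 6 + 4 + 6 + 6 + 5 = 35.
For comparison, the top-then-right route costs 52.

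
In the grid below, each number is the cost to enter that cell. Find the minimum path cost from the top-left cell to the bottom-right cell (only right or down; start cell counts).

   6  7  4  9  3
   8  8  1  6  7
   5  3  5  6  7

36

Path r0c0→r0c1→r0c2→r1c2→r2c2→r2c3→r2c4: 6 + 7 + 4 + 1 + 5 + 6 + 7 = 36.
(Top row then right column would cost 43.)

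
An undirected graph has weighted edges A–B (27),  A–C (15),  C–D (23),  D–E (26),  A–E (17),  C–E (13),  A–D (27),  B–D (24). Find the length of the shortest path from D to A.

Comparing a few candidate routes:
D -> C -> E -> A: 23 + 13 + 17 = 53
D -> A: 27
D -> B -> A: 24 + 27 = 51
D -> E -> A: 26 + 17 = 43
D -> C -> A: 23 + 15 = 38
Shortest: 27.

27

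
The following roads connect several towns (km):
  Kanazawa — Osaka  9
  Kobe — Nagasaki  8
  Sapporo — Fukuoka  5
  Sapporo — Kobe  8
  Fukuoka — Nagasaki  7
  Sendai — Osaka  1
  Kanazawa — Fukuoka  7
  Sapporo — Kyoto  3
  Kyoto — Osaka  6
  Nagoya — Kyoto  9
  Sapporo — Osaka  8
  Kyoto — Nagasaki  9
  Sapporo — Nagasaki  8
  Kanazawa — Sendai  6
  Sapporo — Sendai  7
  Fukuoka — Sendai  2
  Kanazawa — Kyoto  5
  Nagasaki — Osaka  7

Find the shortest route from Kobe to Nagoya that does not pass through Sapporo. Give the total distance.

Some routes from Kobe to Nagoya avoiding Sapporo:
Kobe - Nagasaki - Fukuoka - Sendai - Osaka - Kyoto - Nagoya: 8 + 7 + 2 + 1 + 6 + 9 = 33
Kobe - Nagasaki - Fukuoka - Kanazawa - Kyoto - Nagoya: 8 + 7 + 7 + 5 + 9 = 36
Kobe - Nagasaki - Osaka - Kyoto - Nagoya: 8 + 7 + 6 + 9 = 30
Kobe - Nagasaki - Osaka - Sendai - Kanazawa - Kyoto - Nagoya: 8 + 7 + 1 + 6 + 5 + 9 = 36
Kobe - Nagasaki - Kyoto - Nagoya: 8 + 9 + 9 = 26
The minimum is 26 km.

26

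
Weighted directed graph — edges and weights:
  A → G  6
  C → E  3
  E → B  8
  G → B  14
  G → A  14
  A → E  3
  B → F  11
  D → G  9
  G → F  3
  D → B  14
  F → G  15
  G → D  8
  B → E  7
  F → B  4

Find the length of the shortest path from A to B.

Paths from A to B:
A - G - F - B: 6 + 3 + 4 = 13
A - G - B: 6 + 14 = 20
A - G - D - B: 6 + 8 + 14 = 28
A - E - B: 3 + 8 = 11
Shortest: 11.

11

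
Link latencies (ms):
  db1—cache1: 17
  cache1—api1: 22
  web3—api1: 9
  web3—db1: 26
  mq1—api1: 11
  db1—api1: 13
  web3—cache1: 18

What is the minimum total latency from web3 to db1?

Routes from web3 to db1:
web3 → cache1 → db1: 18 + 17 = 35
web3 → cache1 → api1 → db1: 18 + 22 + 13 = 53
web3 → db1: 26
web3 → api1 → cache1 → db1: 9 + 22 + 17 = 48
web3 → api1 → db1: 9 + 13 = 22
Shortest: 22 ms.

22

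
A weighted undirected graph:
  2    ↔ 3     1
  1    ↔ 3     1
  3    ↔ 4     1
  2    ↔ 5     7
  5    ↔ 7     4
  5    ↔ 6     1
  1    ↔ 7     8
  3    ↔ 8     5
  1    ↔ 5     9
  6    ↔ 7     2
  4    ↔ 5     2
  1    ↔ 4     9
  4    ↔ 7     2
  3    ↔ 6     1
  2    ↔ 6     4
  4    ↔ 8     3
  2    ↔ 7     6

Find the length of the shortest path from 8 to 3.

Some routes from 8 to 3:
8→4→3: 3 + 1 = 4
8→3: 5
8→4→5→6→3: 3 + 2 + 1 + 1 = 7
Best route has total 4.

4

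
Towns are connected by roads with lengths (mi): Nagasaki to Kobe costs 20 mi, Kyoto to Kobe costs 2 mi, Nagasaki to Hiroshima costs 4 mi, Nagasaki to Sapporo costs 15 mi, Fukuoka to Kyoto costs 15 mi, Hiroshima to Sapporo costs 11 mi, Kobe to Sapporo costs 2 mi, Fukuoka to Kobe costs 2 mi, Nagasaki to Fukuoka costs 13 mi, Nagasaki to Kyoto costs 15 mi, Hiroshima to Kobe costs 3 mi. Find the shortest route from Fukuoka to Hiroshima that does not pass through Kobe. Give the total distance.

A few of the Fukuoka→Hiroshima routes:
Fukuoka→Nagasaki→Hiroshima: 13 + 4 = 17
Fukuoka→Kyoto→Nagasaki→Hiroshima: 15 + 15 + 4 = 34
Fukuoka→Nagasaki→Sapporo→Hiroshima: 13 + 15 + 11 = 39
The minimum is 17 mi.

17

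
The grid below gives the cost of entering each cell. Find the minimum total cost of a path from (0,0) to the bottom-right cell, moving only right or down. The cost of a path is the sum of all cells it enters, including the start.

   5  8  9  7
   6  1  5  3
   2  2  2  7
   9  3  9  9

32

Path [0,0] [1,0] [1,1] [2,1] [2,2] [2,3] [3,3]: 5 + 6 + 1 + 2 + 2 + 7 + 9 = 32.
(Top row then right column would cost 48.)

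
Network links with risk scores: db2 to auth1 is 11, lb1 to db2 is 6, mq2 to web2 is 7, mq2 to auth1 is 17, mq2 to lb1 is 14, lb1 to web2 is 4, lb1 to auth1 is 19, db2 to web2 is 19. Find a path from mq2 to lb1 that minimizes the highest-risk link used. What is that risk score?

7

Comparing a few candidate routes:
mq2 → auth1 → db2 → web2 → lb1: max(17, 11, 19, 4) = 19
mq2 → auth1 → db2 → lb1: max(17, 11, 6) = 17
mq2 → lb1: max(14) = 14
mq2 → web2 → db2 → lb1: max(7, 19, 6) = 19
mq2 → web2 → db2 → auth1 → lb1: max(7, 19, 11, 19) = 19
mq2 → web2 → lb1: max(7, 4) = 7
Smallest bottleneck: 7.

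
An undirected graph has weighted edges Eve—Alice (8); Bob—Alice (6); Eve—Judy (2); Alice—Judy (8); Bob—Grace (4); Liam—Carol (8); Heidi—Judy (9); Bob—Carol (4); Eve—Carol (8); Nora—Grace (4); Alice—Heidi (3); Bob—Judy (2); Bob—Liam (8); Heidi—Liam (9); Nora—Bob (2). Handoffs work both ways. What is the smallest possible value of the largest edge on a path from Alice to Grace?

Comparing a few candidate routes:
Alice - Bob - Nora - Grace: max(6, 2, 4) = 6
Alice - Judy - Bob - Nora - Grace: max(8, 2, 2, 4) = 8
Alice - Bob - Grace: max(6, 4) = 6
The minimum achievable maximum is 6.

6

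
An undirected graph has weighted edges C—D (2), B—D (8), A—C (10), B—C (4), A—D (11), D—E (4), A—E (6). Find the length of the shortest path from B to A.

14

A few of the B→A routes:
B-C-D-A: 4 + 2 + 11 = 17
B-C-D-E-A: 4 + 2 + 4 + 6 = 16
B-D-A: 8 + 11 = 19
B-C-A: 4 + 10 = 14
B-D-E-A: 8 + 4 + 6 = 18
Shortest: 14.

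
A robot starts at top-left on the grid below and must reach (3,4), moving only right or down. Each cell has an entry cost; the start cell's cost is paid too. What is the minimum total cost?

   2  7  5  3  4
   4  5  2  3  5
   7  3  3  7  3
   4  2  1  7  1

25

Path [0,0] -> [1,0] -> [1,1] -> [1,2] -> [1,3] -> [1,4] -> [2,4] -> [3,4]: 2 + 4 + 5 + 2 + 3 + 5 + 3 + 1 = 25.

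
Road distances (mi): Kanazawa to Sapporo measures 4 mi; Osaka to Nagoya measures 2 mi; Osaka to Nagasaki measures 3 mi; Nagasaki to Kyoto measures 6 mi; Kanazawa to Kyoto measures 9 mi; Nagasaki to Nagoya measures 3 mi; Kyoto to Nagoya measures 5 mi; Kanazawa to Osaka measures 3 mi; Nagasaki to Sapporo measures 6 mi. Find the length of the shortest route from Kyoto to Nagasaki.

A few of the Kyoto→Nagasaki routes:
Kyoto-Nagoya-Nagasaki: 5 + 3 = 8
Kyoto-Nagasaki: 6
Kyoto-Nagoya-Osaka-Nagasaki: 5 + 2 + 3 = 10
Kyoto-Kanazawa-Osaka-Nagasaki: 9 + 3 + 3 = 15
Best route has total 6 mi.

6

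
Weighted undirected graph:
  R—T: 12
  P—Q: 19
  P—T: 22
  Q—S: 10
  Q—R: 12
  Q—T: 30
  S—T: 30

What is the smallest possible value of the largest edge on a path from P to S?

Routes from P to S:
P - T - R - Q - S: max(22, 12, 12, 10) = 22
P - Q - T - S: max(19, 30, 30) = 30
P - Q - S: max(19, 10) = 19
P - Q - R - T - S: max(19, 12, 12, 30) = 30
P - T - Q - S: max(22, 30, 10) = 30
P - T - S: max(22, 30) = 30
The minimum achievable maximum is 19.

19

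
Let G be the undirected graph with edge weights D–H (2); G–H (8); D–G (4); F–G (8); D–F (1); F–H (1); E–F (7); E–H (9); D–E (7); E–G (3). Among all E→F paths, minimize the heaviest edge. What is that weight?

4

Some routes from E to F:
E→D→H→F: max(7, 2, 1) = 7
E→G→D→H→F: max(3, 4, 2, 1) = 4
E→D→F: max(7, 1) = 7
E→G→D→F: max(3, 4, 1) = 4
The minimum achievable maximum is 4.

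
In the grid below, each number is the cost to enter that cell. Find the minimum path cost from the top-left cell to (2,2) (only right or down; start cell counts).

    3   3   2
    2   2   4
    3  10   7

18

Cheapest: (0,0) -> (1,0) -> (1,1) -> (1,2) -> (2,2)
  3 + 2 + 2 + 4 + 7 = 18
For comparison, the top-then-right route costs 19.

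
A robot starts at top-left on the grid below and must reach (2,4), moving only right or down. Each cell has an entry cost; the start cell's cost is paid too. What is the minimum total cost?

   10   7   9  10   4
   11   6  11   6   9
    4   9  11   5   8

Best path: [0,0] -> [0,1] -> [1,1] -> [1,2] -> [1,3] -> [2,3] -> [2,4]
Cost: 10 + 7 + 6 + 11 + 6 + 5 + 8 = 53

53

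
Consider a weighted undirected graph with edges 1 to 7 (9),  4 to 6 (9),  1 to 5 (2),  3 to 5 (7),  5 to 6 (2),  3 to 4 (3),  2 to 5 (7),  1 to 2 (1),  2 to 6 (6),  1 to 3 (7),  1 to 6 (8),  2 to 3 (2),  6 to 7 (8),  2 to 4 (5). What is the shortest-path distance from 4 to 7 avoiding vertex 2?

Comparing a few candidate routes:
4→3→5→6→7: 3 + 7 + 2 + 8 = 20
4→6→7: 9 + 8 = 17
4→3→1→7: 3 + 7 + 9 = 19
4→3→5→1→7: 3 + 7 + 2 + 9 = 21
Shortest: 17.

17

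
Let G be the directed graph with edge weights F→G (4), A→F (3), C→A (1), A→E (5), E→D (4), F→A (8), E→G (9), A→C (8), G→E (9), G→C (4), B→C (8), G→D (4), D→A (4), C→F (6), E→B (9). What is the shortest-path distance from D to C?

12

Comparing a few candidate routes:
D -> A -> C: 4 + 8 = 12
D -> A -> E -> B -> C: 4 + 5 + 9 + 8 = 26
D -> A -> E -> G -> C: 4 + 5 + 9 + 4 = 22
D -> A -> F -> G -> C: 4 + 3 + 4 + 4 = 15
Best route has total 12.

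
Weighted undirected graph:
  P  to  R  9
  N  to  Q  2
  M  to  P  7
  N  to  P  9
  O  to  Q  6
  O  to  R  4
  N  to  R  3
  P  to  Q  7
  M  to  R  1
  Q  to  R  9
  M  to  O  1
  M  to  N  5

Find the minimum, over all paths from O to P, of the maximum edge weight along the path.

A few of the O→P routes:
O-Q-P: max(6, 7) = 7
O-Q-N-R-M-P: max(6, 2, 3, 1, 7) = 7
O-Q-N-M-P: max(6, 2, 5, 7) = 7
Smallest bottleneck: 7.

7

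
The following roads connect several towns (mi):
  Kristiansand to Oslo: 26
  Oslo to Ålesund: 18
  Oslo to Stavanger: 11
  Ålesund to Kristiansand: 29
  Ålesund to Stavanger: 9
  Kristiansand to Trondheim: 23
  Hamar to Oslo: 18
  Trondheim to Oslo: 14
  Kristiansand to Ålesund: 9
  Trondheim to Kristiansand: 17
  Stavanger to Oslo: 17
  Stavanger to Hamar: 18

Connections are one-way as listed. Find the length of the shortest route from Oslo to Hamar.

29

Routes from Oslo to Hamar:
Oslo → Stavanger → Hamar: 11 + 18 = 29
Oslo → Ålesund → Stavanger → Hamar: 18 + 9 + 18 = 45
Best route has total 29 mi.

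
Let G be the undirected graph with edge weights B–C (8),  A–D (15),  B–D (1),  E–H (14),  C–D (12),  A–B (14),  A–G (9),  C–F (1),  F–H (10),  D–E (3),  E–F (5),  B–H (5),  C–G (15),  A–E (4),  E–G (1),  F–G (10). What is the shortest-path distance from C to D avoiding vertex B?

Checking several routes:
C → F → E → D: 1 + 5 + 3 = 9
C → F → G → E → D: 1 + 10 + 1 + 3 = 15
C → D: 12
The minimum is 9.

9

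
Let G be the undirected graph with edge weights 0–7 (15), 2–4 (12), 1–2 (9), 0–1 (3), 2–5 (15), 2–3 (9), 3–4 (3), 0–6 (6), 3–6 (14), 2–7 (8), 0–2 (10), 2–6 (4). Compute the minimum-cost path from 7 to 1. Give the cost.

17

A few of the 7→1 routes:
7 -> 0 -> 2 -> 1: 15 + 10 + 9 = 34
7 -> 0 -> 1: 15 + 3 = 18
7 -> 2 -> 6 -> 0 -> 1: 8 + 4 + 6 + 3 = 21
7 -> 2 -> 1: 8 + 9 = 17
7 -> 2 -> 0 -> 1: 8 + 10 + 3 = 21
The minimum is 17.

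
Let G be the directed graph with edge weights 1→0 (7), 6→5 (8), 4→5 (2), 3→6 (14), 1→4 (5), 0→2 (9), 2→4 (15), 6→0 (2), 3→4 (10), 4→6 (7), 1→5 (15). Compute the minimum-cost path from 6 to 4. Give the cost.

Paths from 6 to 4:
6→0→2→4: 2 + 9 + 15 = 26
The minimum is 26.

26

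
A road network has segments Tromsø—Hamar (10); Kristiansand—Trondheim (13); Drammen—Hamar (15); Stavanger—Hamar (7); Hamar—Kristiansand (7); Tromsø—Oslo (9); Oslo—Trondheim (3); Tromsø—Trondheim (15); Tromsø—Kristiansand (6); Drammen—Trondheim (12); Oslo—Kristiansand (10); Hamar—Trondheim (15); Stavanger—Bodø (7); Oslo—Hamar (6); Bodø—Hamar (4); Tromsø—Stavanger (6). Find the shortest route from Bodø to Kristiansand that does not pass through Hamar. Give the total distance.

19

Routes from Bodø to Kristiansand avoiding Hamar:
Bodø → Stavanger → Tromsø → Kristiansand: 7 + 6 + 6 = 19
Bodø → Stavanger → Tromsø → Oslo → Kristiansand: 7 + 6 + 9 + 10 = 32
Bodø → Stavanger → Tromsø → Trondheim → Kristiansand: 7 + 6 + 15 + 13 = 41
Bodø → Stavanger → Tromsø → Oslo → Trondheim → Kristiansand: 7 + 6 + 9 + 3 + 13 = 38
Bodø → Stavanger → Tromsø → Trondheim → Oslo → Kristiansand: 7 + 6 + 15 + 3 + 10 = 41
Best route has total 19 km.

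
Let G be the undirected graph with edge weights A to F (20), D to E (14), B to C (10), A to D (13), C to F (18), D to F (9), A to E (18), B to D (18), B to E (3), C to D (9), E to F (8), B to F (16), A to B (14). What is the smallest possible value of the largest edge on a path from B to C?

9

A few of the B→C routes:
B -> C: max(10) = 10
B -> F -> E -> D -> C: max(16, 8, 14, 9) = 16
B -> F -> D -> C: max(16, 9, 9) = 16
B -> E -> D -> C: max(3, 14, 9) = 14
B -> E -> F -> D -> C: max(3, 8, 9, 9) = 9
B -> A -> D -> C: max(14, 13, 9) = 14
The minimum achievable maximum is 9.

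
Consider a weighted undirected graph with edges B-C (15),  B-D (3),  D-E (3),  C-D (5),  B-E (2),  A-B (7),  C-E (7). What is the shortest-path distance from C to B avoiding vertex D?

Candidate routes:
C -> B: 15
C -> E -> B: 7 + 2 = 9
The minimum is 9.

9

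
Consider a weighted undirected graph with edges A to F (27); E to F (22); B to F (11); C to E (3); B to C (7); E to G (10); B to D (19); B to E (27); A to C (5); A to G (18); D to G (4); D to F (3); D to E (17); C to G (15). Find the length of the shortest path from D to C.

17

Checking several routes:
D - E - C: 17 + 3 = 20
D - G - C: 4 + 15 = 19
D - G - E - C: 4 + 10 + 3 = 17
Shortest: 17.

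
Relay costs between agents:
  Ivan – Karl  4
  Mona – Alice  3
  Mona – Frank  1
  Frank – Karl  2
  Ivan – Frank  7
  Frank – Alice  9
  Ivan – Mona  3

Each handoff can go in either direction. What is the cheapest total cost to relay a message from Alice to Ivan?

Comparing a few candidate routes:
Alice - Mona - Frank - Karl - Ivan: 3 + 1 + 2 + 4 = 10
Alice - Mona - Frank - Ivan: 3 + 1 + 7 = 11
Alice - Mona - Ivan: 3 + 3 = 6
The minimum is 6.

6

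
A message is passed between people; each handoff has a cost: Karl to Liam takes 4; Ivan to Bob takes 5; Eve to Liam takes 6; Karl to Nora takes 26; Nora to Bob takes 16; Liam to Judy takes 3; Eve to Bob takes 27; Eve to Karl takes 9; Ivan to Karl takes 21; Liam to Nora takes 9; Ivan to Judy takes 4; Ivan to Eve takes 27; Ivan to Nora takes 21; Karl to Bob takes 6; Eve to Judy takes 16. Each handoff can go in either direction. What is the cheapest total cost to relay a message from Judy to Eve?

9

Checking several routes:
Judy-Eve: 16
Judy-Liam-Eve: 3 + 6 = 9
Judy-Ivan-Eve: 4 + 27 = 31
Judy-Liam-Karl-Eve: 3 + 4 + 9 = 16
Judy-Ivan-Bob-Karl-Eve: 4 + 5 + 6 + 9 = 24
Judy-Ivan-Bob-Karl-Liam-Eve: 4 + 5 + 6 + 4 + 6 = 25
Best route has total 9.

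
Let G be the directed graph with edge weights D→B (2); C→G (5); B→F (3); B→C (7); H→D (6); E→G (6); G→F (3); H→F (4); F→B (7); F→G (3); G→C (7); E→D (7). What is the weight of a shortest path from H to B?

8

Paths from H to B:
H→F→B: 4 + 7 = 11
H→D→B: 6 + 2 = 8
The minimum is 8.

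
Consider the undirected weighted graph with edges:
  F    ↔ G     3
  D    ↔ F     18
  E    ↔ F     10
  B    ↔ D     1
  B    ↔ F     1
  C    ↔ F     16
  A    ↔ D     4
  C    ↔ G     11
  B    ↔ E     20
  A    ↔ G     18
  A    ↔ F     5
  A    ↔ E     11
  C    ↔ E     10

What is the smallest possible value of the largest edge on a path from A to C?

Comparing a few candidate routes:
A→F→E→C: max(5, 10, 10) = 10
A→E→C: max(11, 10) = 11
A→F→G→C: max(5, 3, 11) = 11
A→D→B→F→G→C: max(4, 1, 1, 3, 11) = 11
A→D→B→F→E→C: max(4, 1, 1, 10, 10) = 10
Smallest bottleneck: 10.

10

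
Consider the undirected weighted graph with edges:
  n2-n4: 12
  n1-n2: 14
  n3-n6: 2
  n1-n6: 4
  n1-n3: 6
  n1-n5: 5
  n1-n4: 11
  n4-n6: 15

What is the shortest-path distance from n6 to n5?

9

Comparing a few candidate routes:
n6 → n3 → n1 → n5: 2 + 6 + 5 = 13
n6 → n1 → n5: 4 + 5 = 9
n6 → n4 → n1 → n5: 15 + 11 + 5 = 31
Shortest: 9.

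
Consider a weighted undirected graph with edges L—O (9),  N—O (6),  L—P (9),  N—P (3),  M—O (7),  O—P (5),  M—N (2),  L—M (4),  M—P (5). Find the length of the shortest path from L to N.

Checking several routes:
L -> P -> N: 9 + 3 = 12
L -> P -> M -> N: 9 + 5 + 2 = 16
L -> O -> N: 9 + 6 = 15
L -> M -> P -> N: 4 + 5 + 3 = 12
L -> M -> O -> N: 4 + 7 + 6 = 17
L -> M -> N: 4 + 2 = 6
Best route has total 6.

6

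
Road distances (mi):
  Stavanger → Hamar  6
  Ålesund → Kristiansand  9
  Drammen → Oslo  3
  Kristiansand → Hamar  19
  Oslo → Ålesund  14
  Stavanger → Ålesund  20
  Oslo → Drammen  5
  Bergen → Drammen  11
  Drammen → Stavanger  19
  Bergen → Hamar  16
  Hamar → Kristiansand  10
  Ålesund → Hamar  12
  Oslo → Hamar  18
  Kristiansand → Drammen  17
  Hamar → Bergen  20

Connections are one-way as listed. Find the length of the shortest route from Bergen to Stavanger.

Candidate routes:
Bergen→Hamar→Kristiansand→Drammen→Stavanger: 16 + 10 + 17 + 19 = 62
Bergen→Drammen→Stavanger: 11 + 19 = 30
The minimum is 30 mi.

30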